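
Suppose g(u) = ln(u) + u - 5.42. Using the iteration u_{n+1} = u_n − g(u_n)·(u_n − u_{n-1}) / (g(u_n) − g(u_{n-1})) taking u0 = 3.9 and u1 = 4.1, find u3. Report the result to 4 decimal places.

g(3.9) = -0.159023, g(4.1) = 0.090987
u2 = 4.100000 − 0.090987·(4.100000 − 3.900000) / (0.090987 − (-0.159023)) = 4.100000 − (0.018197)/(0.250010) = 4.027213
g(4.027213) = 0.000288
u3 = 4.027213 − 0.000288·(4.027213 − 4.100000) / (0.000288 − 0.090987) = 4.027213 − (-0.000021)/(-0.090699) = 4.026982

4.0270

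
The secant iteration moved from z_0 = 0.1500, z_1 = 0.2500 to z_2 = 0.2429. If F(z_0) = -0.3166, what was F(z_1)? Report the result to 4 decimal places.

0.0242

The secant line through (0.1500, -0.3166) and (0.2500, F(z_1)) crosses zero at z_2 = 0.2429.
So (0.1500, -0.3166), (0.2500, F(z_1)), (0.2429, 0) are collinear:
F(z_1) = -0.3166 · (0.2500 − 0.2429) / (0.1500 − 0.2429) = -0.3166 · (0.007100)/(-0.092900) = 0.024197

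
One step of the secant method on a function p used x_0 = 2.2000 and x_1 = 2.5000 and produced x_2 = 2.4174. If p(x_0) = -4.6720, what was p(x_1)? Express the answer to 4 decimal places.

1.7751

The secant line through (2.2000, -4.6720) and (2.5000, p(x_1)) crosses zero at x_2 = 2.4174.
So (2.2000, -4.6720), (2.5000, p(x_1)), (2.4174, 0) are collinear:
p(x_1) = -4.6720 · (2.5000 − 2.4174) / (2.2000 − 2.4174) = -4.6720 · (0.082600)/(-0.217400) = 1.775102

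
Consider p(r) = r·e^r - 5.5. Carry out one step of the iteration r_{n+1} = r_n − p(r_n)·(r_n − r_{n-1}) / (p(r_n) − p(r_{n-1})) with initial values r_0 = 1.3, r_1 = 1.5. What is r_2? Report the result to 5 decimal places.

1.37477

p(1.3) = -0.7299143, p(1.5) = 1.2225336
r_2 = 1.5000000 − 1.2225336·(1.5000000 − 1.3000000) / (1.2225336 − (-0.7299143)) = 1.5000000 − (0.2445067)/(1.9524479) = 1.3747691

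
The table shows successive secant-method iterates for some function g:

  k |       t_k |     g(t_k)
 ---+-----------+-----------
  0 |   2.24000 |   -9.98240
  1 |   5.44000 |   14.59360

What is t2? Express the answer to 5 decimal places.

3.53979

t2 = 5.44000 − 14.59360·(5.44000 − 2.24000) / (14.59360 − (-9.98240))
   = 5.44000 − (46.6995200)/(24.5760000) = 3.5397917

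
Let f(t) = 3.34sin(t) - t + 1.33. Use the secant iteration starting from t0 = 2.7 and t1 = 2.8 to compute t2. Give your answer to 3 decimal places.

2.714

f(2.7) = 0.05745, f(2.8) = -0.35114
t2 = 2.80000 − (-0.35114)·(2.80000 − 2.70000) / (-0.35114 − 0.05745) = 2.80000 − (-0.03511)/(-0.40859) = 2.71406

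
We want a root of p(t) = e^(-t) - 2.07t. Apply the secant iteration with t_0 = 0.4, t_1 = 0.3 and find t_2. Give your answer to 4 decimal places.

0.3432

p(0.4) = -0.157680, p(0.3) = 0.119818
t_2 = 0.300000 − 0.119818·(0.300000 − 0.400000) / (0.119818 − (-0.157680)) = 0.300000 − (-0.011982)/(0.277498) = 0.343178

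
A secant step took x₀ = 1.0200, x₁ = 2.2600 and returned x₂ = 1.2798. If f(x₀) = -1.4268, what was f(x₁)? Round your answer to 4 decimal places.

5.3832

The secant line through (1.0200, -1.4268) and (2.2600, f(x₁)) crosses zero at x₂ = 1.2798.
So (1.0200, -1.4268), (2.2600, f(x₁)), (1.2798, 0) are collinear:
f(x₁) = -1.4268 · (2.2600 − 1.2798) / (1.0200 − 1.2798) = -1.4268 · (0.980200)/(-0.259800) = 5.383177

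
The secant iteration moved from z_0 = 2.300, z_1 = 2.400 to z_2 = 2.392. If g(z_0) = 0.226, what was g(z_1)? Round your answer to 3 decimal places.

The secant line through (2.300, 0.226) and (2.400, g(z_1)) crosses zero at z_2 = 2.392.
So (2.300, 0.226), (2.400, g(z_1)), (2.392, 0) are collinear:
g(z_1) = 0.226 · (2.400 − 2.392) / (2.300 − 2.392) = 0.226 · (0.00800)/(-0.09200) = -0.01965

-0.020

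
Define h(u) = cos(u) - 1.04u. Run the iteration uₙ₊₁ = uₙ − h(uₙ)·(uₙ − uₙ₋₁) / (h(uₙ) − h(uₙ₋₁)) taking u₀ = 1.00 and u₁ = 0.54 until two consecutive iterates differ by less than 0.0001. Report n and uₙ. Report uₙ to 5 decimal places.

h(1.00) = -0.4996977, h(0.54) = 0.2961087
u₂ = 0.5400000 − 0.2961087·(-0.4600000)/(0.7958064) = 0.7111597;  |Δ| = 0.1711597
h(0.7111597) = 0.0179993
u₃ = 0.7111597 − 0.0179993·(0.1711597)/(-0.2781094) = 0.7222372;  |Δ| = 0.0110775
h(0.7222372) = -0.0007981
u₄ = 0.7222372 − (-0.0007981)·(0.0110775)/(-0.0187974) = 0.7217669;  |Δ| = 0.0004703
h(0.7217669) = 0.0000019
u₅ = 0.7217669 − 0.0000019·(-0.0004703)/(0.0007999) = 0.7217680;  |Δ| = 0.0000011
|u₅ − u₄| = 0.0000011 < 0.0001

n = 5, uₙ = 0.72177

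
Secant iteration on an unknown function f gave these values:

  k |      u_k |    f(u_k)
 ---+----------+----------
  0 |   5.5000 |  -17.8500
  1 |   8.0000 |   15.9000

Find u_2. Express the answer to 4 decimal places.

u_2 = 8.0000 − 15.9000·(8.0000 − 5.5000) / (15.9000 − (-17.8500))
   = 8.0000 − (39.750000)/(33.750000) = 6.822222

6.8222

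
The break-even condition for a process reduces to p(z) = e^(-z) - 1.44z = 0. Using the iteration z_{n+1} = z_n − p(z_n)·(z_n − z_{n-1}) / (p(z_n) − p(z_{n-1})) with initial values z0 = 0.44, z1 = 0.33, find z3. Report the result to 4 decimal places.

0.4450

p(0.44) = 0.010436, p(0.33) = 0.243724
z2 = 0.330000 − 0.243724·(0.330000 − 0.440000) / (0.243724 − 0.010436) = 0.330000 − (-0.026810)/(0.233287) = 0.444921
p(0.444921) = 0.000189
z3 = 0.444921 − 0.000189·(0.444921 − 0.330000) / (0.000189 − 0.243724) = 0.444921 − (0.000022)/(-0.243535) = 0.445010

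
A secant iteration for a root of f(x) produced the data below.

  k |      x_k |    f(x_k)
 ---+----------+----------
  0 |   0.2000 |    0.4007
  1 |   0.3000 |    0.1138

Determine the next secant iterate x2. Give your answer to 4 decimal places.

x2 = 0.3000 − 0.1138·(0.3000 − 0.2000) / (0.1138 − 0.4007)
   = 0.3000 − (0.011380)/(-0.286900) = 0.339665

0.3397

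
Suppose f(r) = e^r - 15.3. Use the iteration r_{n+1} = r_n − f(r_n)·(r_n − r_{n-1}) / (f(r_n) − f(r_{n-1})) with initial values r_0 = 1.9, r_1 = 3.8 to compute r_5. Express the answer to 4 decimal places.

f(1.9) = -8.614106, f(3.8) = 29.401184
r_2 = 3.800000 − 29.401184·(3.800000 − 1.900000) / (29.401184 − (-8.614106)) = 3.800000 − (55.862251)/(38.015290) = 2.330532
f(2.330532) = -5.016589
r_3 = 2.330532 − (-5.016589)·(2.330532 − 3.800000) / (-5.016589 − 29.401184) = 2.330532 − (7.371716)/(-34.417773) = 2.544715
f(2.544715) = -2.560397
r_4 = 2.544715 − (-2.560397)·(2.544715 − 2.330532) / (-2.560397 − (-5.016589)) = 2.544715 − (-0.548395)/(2.456191) = 2.767986
f(2.767986) = 0.626522
r_5 = 2.767986 − 0.626522·(2.767986 − 2.544715) / (0.626522 − (-2.560397)) = 2.767986 − (0.139884)/(3.186920) = 2.724093

2.7241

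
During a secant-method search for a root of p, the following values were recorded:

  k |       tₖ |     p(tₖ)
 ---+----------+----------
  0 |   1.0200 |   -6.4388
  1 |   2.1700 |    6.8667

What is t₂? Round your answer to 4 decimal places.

t₂ = 2.1700 − 6.8667·(2.1700 − 1.0200) / (6.8667 − (-6.4388))
   = 2.1700 − (7.896705)/(13.305500) = 1.576508

1.5765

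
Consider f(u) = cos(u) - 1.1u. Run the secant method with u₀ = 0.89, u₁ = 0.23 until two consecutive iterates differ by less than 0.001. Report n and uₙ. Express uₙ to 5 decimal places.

n = 5, uₙ = 0.69704

f(0.89) = -0.3495880, f(0.23) = 0.7206664
u₂ = 0.2300000 − 0.7206664·(-0.6600000)/(1.0702544) = 0.6744175;  |Δ| = 0.4444175
f(0.6744175) = 0.0392115
u₃ = 0.6744175 − 0.0392115·(0.4444175)/(-0.6814549) = 0.6999897;  |Δ| = 0.0255722
f(0.6999897) = -0.0051399
u₄ = 0.6999897 − (-0.0051399)·(0.0255722)/(-0.0443514) = 0.6970262;  |Δ| = 0.0029635
f(0.6970262) = 0.0000258
u₅ = 0.6970262 − 0.0000258·(-0.0029635)/(0.0051657) = 0.6970410;  |Δ| = 0.0000148
|u₅ − u₄| = 0.0000148 < 0.001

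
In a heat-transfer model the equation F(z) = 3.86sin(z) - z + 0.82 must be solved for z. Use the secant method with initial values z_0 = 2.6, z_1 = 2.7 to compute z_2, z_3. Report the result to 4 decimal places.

F(2.6) = 0.209835, F(2.7) = -0.230314
z_2 = 2.700000 − (-0.230314)·(2.700000 − 2.600000) / (-0.230314 − 0.209835) = 2.700000 − (-0.023031)/(-0.440149) = 2.647674
F(2.647674) = 0.002275
z_3 = 2.647674 − 0.002275·(2.647674 − 2.700000) / (0.002275 − (-0.230314)) = 2.647674 − (-0.000119)/(0.232589) = 2.648186

2.6477, 2.6482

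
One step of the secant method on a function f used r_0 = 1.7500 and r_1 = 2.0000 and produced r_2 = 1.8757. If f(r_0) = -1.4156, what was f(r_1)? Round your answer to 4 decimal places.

1.3998

The secant line through (1.7500, -1.4156) and (2.0000, f(r_1)) crosses zero at r_2 = 1.8757.
So (1.7500, -1.4156), (2.0000, f(r_1)), (1.8757, 0) are collinear:
f(r_1) = -1.4156 · (2.0000 − 1.8757) / (1.7500 − 1.8757) = -1.4156 · (0.124300)/(-0.125700) = 1.399834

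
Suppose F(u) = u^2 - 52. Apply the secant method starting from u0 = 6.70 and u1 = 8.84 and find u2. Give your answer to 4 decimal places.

F(6.70) = -7.110000, F(8.84) = 26.145600
u2 = 8.840000 − 26.145600·(8.840000 − 6.700000) / (26.145600 − (-7.110000)) = 8.840000 − (55.951584)/(33.255600) = 7.157529

7.1575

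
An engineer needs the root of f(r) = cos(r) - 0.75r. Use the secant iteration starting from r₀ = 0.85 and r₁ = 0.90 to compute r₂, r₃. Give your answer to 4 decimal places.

0.8648, 0.8649

f(0.85) = 0.022483, f(0.90) = -0.053390
r₂ = 0.900000 − (-0.053390)·(0.900000 − 0.850000) / (-0.053390 − 0.022483) = 0.900000 − (-0.002670)/(-0.075873) = 0.864816
f(0.864816) = 0.000168
r₃ = 0.864816 − 0.000168·(0.864816 − 0.900000) / (0.000168 − (-0.053390)) = 0.864816 − (-0.000006)/(0.053558) = 0.864926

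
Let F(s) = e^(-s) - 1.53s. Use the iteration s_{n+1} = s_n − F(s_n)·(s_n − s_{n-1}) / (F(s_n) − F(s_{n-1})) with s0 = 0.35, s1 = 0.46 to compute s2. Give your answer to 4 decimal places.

F(0.35) = 0.169188, F(0.46) = -0.072516
s2 = 0.460000 − (-0.072516)·(0.460000 − 0.350000) / (-0.072516 − 0.169188) = 0.460000 − (-0.007977)/(-0.241704) = 0.426998

0.4270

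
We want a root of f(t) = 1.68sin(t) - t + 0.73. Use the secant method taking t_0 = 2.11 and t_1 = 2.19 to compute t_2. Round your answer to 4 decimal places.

f(2.11) = 0.061638, f(2.19) = -0.091907
t_2 = 2.190000 − (-0.091907)·(2.190000 − 2.110000) / (-0.091907 − 0.061638) = 2.190000 − (-0.007353)/(-0.153545) = 2.142115

2.1421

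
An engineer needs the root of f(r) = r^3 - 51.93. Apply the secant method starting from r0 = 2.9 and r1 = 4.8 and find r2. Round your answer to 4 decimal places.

3.5070

f(2.9) = -27.541000, f(4.8) = 58.662000
r2 = 4.800000 − 58.662000·(4.800000 − 2.900000) / (58.662000 − (-27.541000)) = 4.800000 − (111.457800)/(86.203000) = 3.507031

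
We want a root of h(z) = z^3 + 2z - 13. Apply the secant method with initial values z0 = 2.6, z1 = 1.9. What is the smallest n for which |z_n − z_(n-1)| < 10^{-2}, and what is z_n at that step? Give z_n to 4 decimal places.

h(2.6) = 9.776000, h(1.9) = -2.341000
z2 = 1.900000 − (-2.341000)·(-0.700000)/(-12.117000) = 2.035240;  |Δ| = 0.135240
h(2.035240) = -0.499149
z3 = 2.035240 − (-0.499149)·(0.135240)/(1.841851) = 2.071890;  |Δ| = 0.036650
h(2.071890) = 0.037844
z4 = 2.071890 − 0.037844·(0.036650)/(0.536993) = 2.069307;  |Δ| = 0.002583
|z4 − z3| = 0.002583 < 10^{-2}

n = 4, z_n = 2.0693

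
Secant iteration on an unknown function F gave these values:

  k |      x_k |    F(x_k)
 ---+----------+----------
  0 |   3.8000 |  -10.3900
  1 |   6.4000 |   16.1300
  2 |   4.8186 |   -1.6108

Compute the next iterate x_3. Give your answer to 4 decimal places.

x_3 = 4.8186 − (-1.6108)·(4.8186 − 6.4000) / (-1.6108 − 16.1300)
   = 4.8186 − (2.547319)/(-17.740800) = 4.962185

4.9622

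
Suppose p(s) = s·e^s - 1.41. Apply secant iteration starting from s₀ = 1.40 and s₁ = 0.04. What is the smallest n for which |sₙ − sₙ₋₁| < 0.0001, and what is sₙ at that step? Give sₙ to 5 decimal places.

n = 8, sₙ = 0.70011

p(1.40) = 4.2672800, p(0.04) = -1.3683676
s₂ = 0.0400000 − (-1.3683676)·(-1.3600000)/(-5.6356475) = 0.3702158;  |Δ| = 0.3302158
p(0.3702158) = -0.8739101
s₃ = 0.3702158 − (-0.8739101)·(0.3302158)/(0.4944575) = 0.9538432;  |Δ| = 0.5836274
p(0.9538432) = 1.0658584
s₄ = 0.9538432 − 1.0658584·(0.5836274)/(1.9397685) = 0.6331533;  |Δ| = 0.3206899
p(0.6331533) = -0.2174301
s₅ = 0.6331533 − (-0.2174301)·(-0.3206899)/(-1.2832885) = 0.6874884;  |Δ| = 0.0543351
p(0.6874884) = -0.0427819
s₆ = 0.6874884 − (-0.0427819)·(0.0543351)/(0.1746482) = 0.7007984;  |Δ| = 0.0133100
p(0.7007984) = 0.0023617
s₇ = 0.7007984 − 0.0023617·(0.0133100)/(0.0451436) = 0.7001020;  |Δ| = 0.0006963
p(0.7001020) = -0.0000238
s₈ = 0.7001020 − (-0.0000238)·(-0.0006963)/(-0.0023855) = 0.7001090;  |Δ| = 0.0000069
|s₈ − s₇| = 0.0000069 < 0.0001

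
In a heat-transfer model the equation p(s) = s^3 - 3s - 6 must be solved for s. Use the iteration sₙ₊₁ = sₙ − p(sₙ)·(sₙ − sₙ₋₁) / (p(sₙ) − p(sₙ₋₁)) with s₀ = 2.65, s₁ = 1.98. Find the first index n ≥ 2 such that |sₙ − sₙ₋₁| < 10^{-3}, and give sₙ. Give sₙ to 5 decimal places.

p(2.65) = 4.6596250, p(1.98) = -4.1776080
s₂ = 1.9800000 − (-4.1776080)·(-0.6700000)/(-8.8372330) = 2.2967278;  |Δ| = 0.3167278
p(2.2967278) = -0.7750394
s₃ = 2.2967278 − (-0.7750394)·(0.3167278)/(3.4025686) = 2.3688723;  |Δ| = 0.0721445
p(2.3688723) = 0.1864422
s₄ = 2.3688723 − 0.1864422·(0.0721445)/(0.9614816) = 2.3548826;  |Δ| = 0.0139896
p(2.3548826) = -0.0057116
s₅ = 2.3548826 − (-0.0057116)·(-0.0139896)/(-0.1921538) = 2.3552985;  |Δ| = 0.0004158
|s₅ − s₄| = 0.0004158 < 10^{-3}

n = 5, sₙ = 2.35530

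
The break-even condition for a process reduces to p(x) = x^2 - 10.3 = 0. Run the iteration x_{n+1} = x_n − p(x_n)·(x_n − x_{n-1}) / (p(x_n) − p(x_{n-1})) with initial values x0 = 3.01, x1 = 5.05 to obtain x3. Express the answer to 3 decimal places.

3.199

p(3.01) = -1.23990, p(5.05) = 15.20250
x2 = 5.05000 − 15.20250·(5.05000 − 3.01000) / (15.20250 − (-1.23990)) = 5.05000 − (31.01310)/(16.44240) = 3.16383
p(3.16383) = -0.29016
x3 = 3.16383 − (-0.29016)·(3.16383 − 5.05000) / (-0.29016 − 15.20250) = 3.16383 − (0.54728)/(-15.49266) = 3.19916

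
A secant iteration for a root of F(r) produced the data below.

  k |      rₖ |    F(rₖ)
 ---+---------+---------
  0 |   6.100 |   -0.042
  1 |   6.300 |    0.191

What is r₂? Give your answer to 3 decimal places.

r₂ = 6.300 − 0.191·(6.300 − 6.100) / (0.191 − (-0.042))
   = 6.300 − (0.03820)/(0.23300) = 6.13605

6.136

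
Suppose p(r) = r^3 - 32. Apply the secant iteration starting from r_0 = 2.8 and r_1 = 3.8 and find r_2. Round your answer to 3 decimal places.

p(2.8) = -10.04800, p(3.8) = 22.87200
r_2 = 3.80000 − 22.87200·(3.80000 − 2.80000) / (22.87200 − (-10.04800)) = 3.80000 − (22.87200)/(32.92000) = 3.10522

3.105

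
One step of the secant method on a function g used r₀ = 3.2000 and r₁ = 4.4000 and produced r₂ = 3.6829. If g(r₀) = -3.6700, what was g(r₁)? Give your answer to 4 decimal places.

5.4499

The secant line through (3.2000, -3.6700) and (4.4000, g(r₁)) crosses zero at r₂ = 3.6829.
So (3.2000, -3.6700), (4.4000, g(r₁)), (3.6829, 0) are collinear:
g(r₁) = -3.6700 · (4.4000 − 3.6829) / (3.2000 − 3.6829) = -3.6700 · (0.717100)/(-0.482900) = 5.449901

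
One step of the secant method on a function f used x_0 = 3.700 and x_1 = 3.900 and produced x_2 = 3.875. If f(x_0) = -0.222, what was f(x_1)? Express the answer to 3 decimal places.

The secant line through (3.700, -0.222) and (3.900, f(x_1)) crosses zero at x_2 = 3.875.
So (3.700, -0.222), (3.900, f(x_1)), (3.875, 0) are collinear:
f(x_1) = -0.222 · (3.900 − 3.875) / (3.700 − 3.875) = -0.222 · (0.02500)/(-0.17500) = 0.03171

0.032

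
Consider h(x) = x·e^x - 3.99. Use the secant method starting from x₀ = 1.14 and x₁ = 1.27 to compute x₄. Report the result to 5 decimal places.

h(1.14) = -0.4254841, h(1.27) = 0.5322828
x₂ = 1.2700000 − 0.5322828·(1.2700000 − 1.1400000) / (0.5322828 − (-0.4254841)) = 1.2700000 − (0.0691968)/(0.9577668) = 1.1977520
h(1.1977520) = -0.0222530
x₃ = 1.1977520 − (-0.0222530)·(1.1977520 − 1.2700000) / (-0.0222530 − 0.5322828) = 1.1977520 − (0.0016077)/(-0.5545358) = 1.2006512
h(1.2006512) = -0.0011007
x₄ = 1.2006512 − (-0.0011007)·(1.2006512 − 1.1977520) / (-0.0011007 − (-0.0222530)) = 1.2006512 − (-0.0000032)/(0.0211523) = 1.2008021

1.20080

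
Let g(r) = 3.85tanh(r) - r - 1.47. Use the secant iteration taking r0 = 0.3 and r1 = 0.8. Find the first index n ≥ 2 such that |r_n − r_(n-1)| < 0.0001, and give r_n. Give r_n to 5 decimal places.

g(0.3) = -0.6484464, g(0.8) = 0.2865416
r2 = 0.8000000 − 0.2865416·(0.5000000)/(0.9349880) = 0.6467673;  |Δ| = 0.1532327
g(0.6467673) = 0.0757680
r3 = 0.6467673 − 0.0757680·(-0.1532327)/(-0.2107736) = 0.5916838;  |Δ| = 0.0550835
g(0.5916838) = -0.0169275
r4 = 0.5916838 − (-0.0169275)·(-0.0550835)/(-0.0926956) = 0.6017428;  |Δ| = 0.0100590
g(0.6017428) = 0.0006681
r5 = 0.6017428 − 0.0006681·(0.0100590)/(0.0175957) = 0.6013609;  |Δ| = 0.0003819
g(0.6013609) = 0.0000054
r6 = 0.6013609 − 0.0000054·(-0.0003819)/(-0.0006627) = 0.6013577;  |Δ| = 0.0000031
|r6 − r5| = 0.0000031 < 0.0001

n = 6, r_n = 0.60136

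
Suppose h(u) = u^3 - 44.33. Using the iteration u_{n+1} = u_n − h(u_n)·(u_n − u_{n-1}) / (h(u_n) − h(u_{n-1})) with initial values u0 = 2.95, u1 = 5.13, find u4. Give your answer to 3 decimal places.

3.544

h(2.95) = -18.65762, h(5.13) = 90.67570
u2 = 5.13000 − 90.67570·(5.13000 − 2.95000) / (90.67570 − (-18.65762)) = 5.13000 − (197.67302)/(109.33332) = 3.32201
h(3.32201) = -7.66897
u3 = 3.32201 − (-7.66897)·(3.32201 − 5.13000) / (-7.66897 − 90.67570) = 3.32201 − (13.86537)/(-98.34466) = 3.46300
h(3.46300) = -2.80034
u4 = 3.46300 − (-2.80034)·(3.46300 − 3.32201) / (-2.80034 − (-7.66897)) = 3.46300 − (-0.39481)/(4.86863) = 3.54410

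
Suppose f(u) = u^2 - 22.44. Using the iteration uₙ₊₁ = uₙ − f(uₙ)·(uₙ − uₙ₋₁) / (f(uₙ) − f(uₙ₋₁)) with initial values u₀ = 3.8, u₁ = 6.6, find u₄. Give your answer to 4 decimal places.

f(3.8) = -8.000000, f(6.6) = 21.120000
u₂ = 6.600000 − 21.120000·(6.600000 − 3.800000) / (21.120000 − (-8.000000)) = 6.600000 − (59.136000)/(29.120000) = 4.569231
f(4.569231) = -1.562130
u₃ = 4.569231 − (-1.562130)·(4.569231 − 6.600000) / (-1.562130 − 21.120000) = 4.569231 − (3.172326)/(-22.682130) = 4.709091
f(4.709091) = -0.264463
u₄ = 4.709091 − (-0.264463)·(4.709091 − 4.569231) / (-0.264463 − (-1.562130)) = 4.709091 − (-0.036988)/(1.297667) = 4.737594

4.7376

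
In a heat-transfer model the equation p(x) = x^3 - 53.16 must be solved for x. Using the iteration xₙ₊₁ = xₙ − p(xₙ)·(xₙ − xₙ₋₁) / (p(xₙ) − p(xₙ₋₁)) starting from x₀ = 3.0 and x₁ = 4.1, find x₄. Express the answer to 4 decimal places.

3.7602

p(3.0) = -26.160000, p(4.1) = 15.761000
x₂ = 4.100000 − 15.761000·(4.100000 − 3.000000) / (15.761000 − (-26.160000)) = 4.100000 − (17.337100)/(41.921000) = 3.686434
p(3.686434) = -3.062115
x₃ = 3.686434 − (-3.062115)·(3.686434 − 4.100000) / (-3.062115 − 15.761000) = 3.686434 − (1.266387)/(-18.823115) = 3.753712
p(3.753712) = -0.268858
x₄ = 3.753712 − (-0.268858)·(3.753712 − 3.686434) / (-0.268858 − (-3.062115)) = 3.753712 − (-0.018088)/(2.793257) = 3.760188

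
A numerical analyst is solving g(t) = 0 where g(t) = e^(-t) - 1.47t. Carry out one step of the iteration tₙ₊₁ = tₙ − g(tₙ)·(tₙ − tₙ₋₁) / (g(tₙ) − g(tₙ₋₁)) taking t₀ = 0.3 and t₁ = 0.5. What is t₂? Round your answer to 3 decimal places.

0.440

g(0.3) = 0.29982, g(0.5) = -0.12847
t₂ = 0.50000 − (-0.12847)·(0.50000 − 0.30000) / (-0.12847 − 0.29982) = 0.50000 − (-0.02569)/(-0.42829) = 0.44001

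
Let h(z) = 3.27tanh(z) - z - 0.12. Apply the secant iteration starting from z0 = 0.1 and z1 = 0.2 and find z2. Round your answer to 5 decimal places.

h(0.1) = 0.1059143, h(0.2) = 0.3254173
z2 = 0.2000000 − 0.3254173·(0.2000000 − 0.1000000) / (0.3254173 − 0.1059143) = 0.2000000 − (0.0325417)/(0.2195030) = 0.0517481

0.05175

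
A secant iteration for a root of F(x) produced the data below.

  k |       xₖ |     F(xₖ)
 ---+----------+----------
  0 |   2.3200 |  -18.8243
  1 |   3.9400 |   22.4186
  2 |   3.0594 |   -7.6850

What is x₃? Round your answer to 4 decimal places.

x₃ = 3.0594 − (-7.6850)·(3.0594 − 3.9400) / (-7.6850 − 22.4186)
   = 3.0594 − (6.767411)/(-30.103600) = 3.284204

3.2842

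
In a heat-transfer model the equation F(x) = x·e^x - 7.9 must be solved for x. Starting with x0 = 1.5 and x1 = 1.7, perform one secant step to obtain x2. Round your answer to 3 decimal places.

1.591

F(1.5) = -1.17747, F(1.7) = 1.40571
x2 = 1.70000 − 1.40571·(1.70000 − 1.50000) / (1.40571 − (-1.17747)) = 1.70000 − (0.28114)/(2.58318) = 1.59116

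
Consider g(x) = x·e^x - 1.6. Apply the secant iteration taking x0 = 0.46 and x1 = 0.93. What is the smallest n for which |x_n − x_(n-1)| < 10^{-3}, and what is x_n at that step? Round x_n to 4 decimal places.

n = 5, x_n = 0.7533

g(0.46) = -0.871326, g(0.93) = 0.757094
x2 = 0.930000 − 0.757094·(0.470000)/(1.628420) = 0.711485;  |Δ| = 0.218515
g(0.711485) = -0.150695
x3 = 0.711485 − (-0.150695)·(-0.218515)/(-0.907788) = 0.747759;  |Δ| = 0.036274
g(0.747759) = -0.020538
x4 = 0.747759 − (-0.020538)·(0.036274)/(0.130157) = 0.753483;  |Δ| = 0.005724
g(0.753483) = 0.000688
x5 = 0.753483 − 0.000688·(0.005724)/(0.021226) = 0.753297;  |Δ| = 0.000186
|x5 − x4| = 0.000186 < 10^{-3}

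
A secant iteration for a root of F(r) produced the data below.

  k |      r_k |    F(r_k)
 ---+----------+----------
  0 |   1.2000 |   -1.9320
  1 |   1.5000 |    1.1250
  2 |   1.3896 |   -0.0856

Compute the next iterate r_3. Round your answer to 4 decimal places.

1.3974

r_3 = 1.3896 − (-0.0856)·(1.3896 − 1.5000) / (-0.0856 − 1.1250)
   = 1.3896 − (0.009450)/(-1.210600) = 1.397406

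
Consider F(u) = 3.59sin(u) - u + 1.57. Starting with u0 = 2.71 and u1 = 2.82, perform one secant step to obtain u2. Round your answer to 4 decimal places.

F(2.71) = 0.361761, F(2.82) = -0.115280
u2 = 2.820000 − (-0.115280)·(2.820000 − 2.710000) / (-0.115280 − 0.361761) = 2.820000 − (-0.012681)/(-0.477042) = 2.793418

2.7934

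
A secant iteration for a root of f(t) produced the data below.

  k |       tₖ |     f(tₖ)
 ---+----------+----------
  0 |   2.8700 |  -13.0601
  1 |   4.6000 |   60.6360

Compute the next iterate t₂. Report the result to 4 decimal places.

3.1766

t₂ = 4.6000 − 60.6360·(4.6000 − 2.8700) / (60.6360 − (-13.0601))
   = 4.6000 − (104.900280)/(73.696100) = 3.176583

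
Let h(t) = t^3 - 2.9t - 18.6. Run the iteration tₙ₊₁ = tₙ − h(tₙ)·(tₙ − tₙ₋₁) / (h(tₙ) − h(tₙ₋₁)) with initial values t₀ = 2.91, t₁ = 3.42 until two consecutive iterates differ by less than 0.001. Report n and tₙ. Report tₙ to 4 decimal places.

h(2.91) = -2.396829, h(3.42) = 11.483688
t₂ = 3.420000 − 11.483688·(0.510000)/(13.880517) = 2.998065;  |Δ| = 0.421935
h(2.998065) = -0.346608
t₃ = 2.998065 − (-0.346608)·(-0.421935)/(-11.830296) = 3.010427;  |Δ| = 0.012362
h(3.010427) = -0.047738
t₄ = 3.010427 − (-0.047738)·(0.012362)/(0.298870) = 3.012401;  |Δ| = 0.001975
h(3.012401) = 0.000255
t₅ = 3.012401 − 0.000255·(0.001975)/(0.047993) = 3.012391;  |Δ| = 0.000011
|t₅ − t₄| = 0.000011 < 0.001

n = 5, tₙ = 3.0124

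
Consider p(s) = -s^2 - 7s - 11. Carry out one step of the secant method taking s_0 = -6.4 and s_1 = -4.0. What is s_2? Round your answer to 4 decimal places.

-4.2941

p(-6.4) = -7.160000, p(-4.0) = 1.000000
s_2 = -4.000000 − 1.000000·(-4.000000 − (-6.400000)) / (1.000000 − (-7.160000)) = -4.000000 − (2.400000)/(8.160000) = -4.294118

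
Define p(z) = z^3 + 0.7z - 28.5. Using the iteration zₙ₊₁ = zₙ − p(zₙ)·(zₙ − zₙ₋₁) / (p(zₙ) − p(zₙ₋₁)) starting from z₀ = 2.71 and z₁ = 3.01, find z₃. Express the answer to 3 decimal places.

2.978

p(2.71) = -6.70049, p(3.01) = 0.87790
z₂ = 3.01000 − 0.87790·(3.01000 − 2.71000) / (0.87790 − (-6.70049)) = 3.01000 − (0.26337)/(7.57839) = 2.97525
p(2.97525) = -0.08015
z₃ = 2.97525 − (-0.08015)·(2.97525 − 3.01000) / (-0.08015 − 0.87790) = 2.97525 − (0.00279)/(-0.95805) = 2.97815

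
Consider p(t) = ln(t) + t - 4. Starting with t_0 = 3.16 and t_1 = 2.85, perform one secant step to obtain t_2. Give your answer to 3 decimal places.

2.927

p(3.16) = 0.31057, p(2.85) = -0.10268
t_2 = 2.85000 − (-0.10268)·(2.85000 − 3.16000) / (-0.10268 − 0.31057) = 2.85000 − (0.03183)/(-0.41325) = 2.92703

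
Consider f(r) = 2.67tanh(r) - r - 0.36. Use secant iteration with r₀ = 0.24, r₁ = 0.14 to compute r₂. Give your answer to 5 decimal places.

0.22172

f(0.24) = 0.0287737, f(0.14) = -0.1286232
r₂ = 0.1400000 − (-0.1286232)·(0.1400000 − 0.2400000) / (-0.1286232 − 0.0287737) = 0.1400000 − (0.0128623)/(-0.1573968) = 0.2217190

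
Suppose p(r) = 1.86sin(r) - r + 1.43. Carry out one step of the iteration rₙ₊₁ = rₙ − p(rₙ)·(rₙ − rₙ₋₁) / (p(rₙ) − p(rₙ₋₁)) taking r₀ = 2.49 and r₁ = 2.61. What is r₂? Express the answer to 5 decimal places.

p(2.49) = 0.0680036, p(2.61) = -0.2371533
r₂ = 2.6100000 − (-0.2371533)·(2.6100000 − 2.4900000) / (-0.2371533 − 0.0680036) = 2.6100000 − (-0.0284584)/(-0.3051568) = 2.5167417

2.51674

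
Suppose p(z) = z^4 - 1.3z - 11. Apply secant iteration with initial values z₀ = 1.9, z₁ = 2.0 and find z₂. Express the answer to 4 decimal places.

1.9154

p(1.9) = -0.437900, p(2.0) = 2.400000
z₂ = 2.000000 − 2.400000·(2.000000 − 1.900000) / (2.400000 − (-0.437900)) = 2.000000 − (0.240000)/(2.837900) = 1.915430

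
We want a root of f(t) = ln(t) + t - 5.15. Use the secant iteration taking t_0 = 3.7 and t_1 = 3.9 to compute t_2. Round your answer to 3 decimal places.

3.812

f(3.7) = -0.14167, f(3.9) = 0.11098
t_2 = 3.90000 − 0.11098·(3.90000 − 3.70000) / (0.11098 − (-0.14167)) = 3.90000 − (0.02220)/(0.25264) = 3.81215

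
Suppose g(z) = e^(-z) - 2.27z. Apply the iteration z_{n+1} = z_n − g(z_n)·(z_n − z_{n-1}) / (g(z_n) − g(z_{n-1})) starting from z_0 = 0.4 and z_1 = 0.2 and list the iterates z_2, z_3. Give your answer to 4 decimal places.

0.3211, 0.3199

g(0.4) = -0.237680, g(0.2) = 0.364731
z_2 = 0.200000 − 0.364731·(0.200000 − 0.400000) / (0.364731 − (-0.237680)) = 0.200000 − (-0.072946)/(0.602411) = 0.321090
g(0.321090) = -0.003518
z_3 = 0.321090 − (-0.003518)·(0.321090 − 0.200000) / (-0.003518 − 0.364731) = 0.321090 − (-0.000426)/(-0.368248) = 0.319934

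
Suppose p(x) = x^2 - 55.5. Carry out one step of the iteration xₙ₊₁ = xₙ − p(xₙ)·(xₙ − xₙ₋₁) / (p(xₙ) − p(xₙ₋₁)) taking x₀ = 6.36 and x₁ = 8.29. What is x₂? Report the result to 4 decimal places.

p(6.36) = -15.050400, p(8.29) = 13.224100
x₂ = 8.290000 − 13.224100·(8.290000 − 6.360000) / (13.224100 − (-15.050400)) = 8.290000 − (25.522513)/(28.274500) = 7.387331

7.3873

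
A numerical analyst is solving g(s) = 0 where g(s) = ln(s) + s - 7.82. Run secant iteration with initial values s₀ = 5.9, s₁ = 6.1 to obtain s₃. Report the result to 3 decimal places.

g(5.9) = -0.14505, g(6.1) = 0.08829
s₂ = 6.10000 − 0.08829·(6.10000 − 5.90000) / (0.08829 − (-0.14505)) = 6.10000 − (0.01766)/(0.23334) = 6.02432
g(6.02432) = 0.00013
s₃ = 6.02432 − 0.00013·(6.02432 − 6.10000) / (0.00013 − 0.08829) = 6.02432 − (-0.00001)/(-0.08816) = 6.02421

6.024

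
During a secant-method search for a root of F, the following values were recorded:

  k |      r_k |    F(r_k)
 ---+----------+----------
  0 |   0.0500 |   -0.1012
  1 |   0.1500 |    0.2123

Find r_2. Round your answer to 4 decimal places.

r_2 = 0.1500 − 0.2123·(0.1500 − 0.0500) / (0.2123 − (-0.1012))
   = 0.1500 − (0.021230)/(0.313500) = 0.082281

0.0823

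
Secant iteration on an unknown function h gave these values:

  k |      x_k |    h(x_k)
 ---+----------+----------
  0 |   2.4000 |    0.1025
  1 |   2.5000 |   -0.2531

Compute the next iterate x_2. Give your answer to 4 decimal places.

2.4288

x_2 = 2.5000 − (-0.2531)·(2.5000 − 2.4000) / (-0.2531 − 0.1025)
   = 2.5000 − (-0.025310)/(-0.355600) = 2.428825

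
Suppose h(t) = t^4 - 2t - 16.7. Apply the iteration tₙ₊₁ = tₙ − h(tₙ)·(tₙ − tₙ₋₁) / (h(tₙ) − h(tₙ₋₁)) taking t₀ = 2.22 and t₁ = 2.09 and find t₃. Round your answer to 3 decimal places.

2.140

h(2.22) = 3.14913, h(2.09) = -1.79970
t₂ = 2.09000 − (-1.79970)·(2.09000 − 2.22000) / (-1.79970 − 3.14913) = 2.09000 − (0.23396)/(-4.94883) = 2.13728
h(2.13728) = -0.10839
t₃ = 2.13728 − (-0.10839)·(2.13728 − 2.09000) / (-0.10839 − (-1.79970)) = 2.13728 − (-0.00512)/(1.69131) = 2.14031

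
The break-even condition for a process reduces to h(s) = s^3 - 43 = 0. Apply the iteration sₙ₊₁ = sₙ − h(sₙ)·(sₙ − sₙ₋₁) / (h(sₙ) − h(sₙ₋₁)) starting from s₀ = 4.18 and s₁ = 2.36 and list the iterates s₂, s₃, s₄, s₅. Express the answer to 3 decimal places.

3.267, 3.606, 3.496, 3.503

h(4.18) = 30.03463, h(2.36) = -29.85574
s₂ = 2.36000 − (-29.85574)·(2.36000 − 4.18000) / (-29.85574 − 30.03463) = 2.36000 − (54.33745)/(-59.89038) = 3.26728
h(3.26728) = -8.12134
s₃ = 3.26728 − (-8.12134)·(3.26728 − 2.36000) / (-8.12134 − (-29.85574)) = 3.26728 − (-7.36834)/(21.73441) = 3.60630
h(3.60630) = 3.90135
s₄ = 3.60630 − 3.90135·(3.60630 − 3.26728) / (3.90135 − (-8.12134)) = 3.60630 − (1.32262)/(12.02268) = 3.49629
h(3.49629) = -0.26125
s₅ = 3.49629 − (-0.26125)·(3.49629 − 3.60630) / (-0.26125 − 3.90135) = 3.49629 − (0.02874)/(-4.16260) = 3.50319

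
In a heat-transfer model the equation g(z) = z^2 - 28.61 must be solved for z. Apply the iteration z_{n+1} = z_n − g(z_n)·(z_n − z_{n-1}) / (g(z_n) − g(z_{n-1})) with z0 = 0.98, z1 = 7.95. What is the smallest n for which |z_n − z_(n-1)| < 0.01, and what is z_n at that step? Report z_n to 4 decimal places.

n = 6, z_n = 5.3488

g(0.98) = -27.649600, g(7.95) = 34.592500
z2 = 7.950000 − 34.592500·(6.970000)/(62.242100) = 4.076260;  |Δ| = 3.873740
g(4.076260) = -11.994106
z3 = 4.076260 − (-11.994106)·(-3.873740)/(-46.586606) = 5.073586;  |Δ| = 0.997326
g(5.073586) = -2.868723
z4 = 5.073586 − (-2.868723)·(0.997326)/(9.125383) = 5.387113;  |Δ| = 0.313527
g(5.387113) = 0.410988
z5 = 5.387113 − 0.410988·(0.313527)/(3.279711) = 5.347824;  |Δ| = 0.039289
g(5.347824) = -0.010774
z6 = 5.347824 − (-0.010774)·(-0.039289)/(-0.421762) = 5.348828;  |Δ| = 0.001004
|z6 − z5| = 0.001004 < 0.01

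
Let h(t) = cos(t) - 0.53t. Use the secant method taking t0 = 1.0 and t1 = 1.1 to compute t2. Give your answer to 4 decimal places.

h(1.0) = 0.010302, h(1.1) = -0.129404
t2 = 1.100000 − (-0.129404)·(1.100000 − 1.000000) / (-0.129404 − 0.010302) = 1.100000 − (-0.012940)/(-0.139706) = 1.007374

1.0074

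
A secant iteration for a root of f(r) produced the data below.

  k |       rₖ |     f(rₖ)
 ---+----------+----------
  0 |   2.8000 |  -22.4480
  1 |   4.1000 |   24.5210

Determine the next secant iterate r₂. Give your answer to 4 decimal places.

r₂ = 4.1000 − 24.5210·(4.1000 − 2.8000) / (24.5210 − (-22.4480))
   = 4.1000 − (31.877300)/(46.969000) = 3.421312

3.4213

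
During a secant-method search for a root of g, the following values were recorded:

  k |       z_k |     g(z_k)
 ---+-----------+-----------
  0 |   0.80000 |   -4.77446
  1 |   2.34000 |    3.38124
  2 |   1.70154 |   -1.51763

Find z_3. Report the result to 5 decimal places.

1.89933

z_3 = 1.70154 − (-1.51763)·(1.70154 − 2.34000) / (-1.51763 − 3.38124)
   = 1.70154 − (0.9689460)/(-4.8988700) = 1.8993297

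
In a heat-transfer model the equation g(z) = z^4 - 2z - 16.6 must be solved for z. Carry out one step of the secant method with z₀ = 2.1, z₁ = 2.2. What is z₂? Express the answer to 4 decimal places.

g(2.1) = -1.351900, g(2.2) = 2.425600
z₂ = 2.200000 − 2.425600·(2.200000 − 2.100000) / (2.425600 − (-1.351900)) = 2.200000 − (0.242560)/(3.777500) = 2.135788

2.1358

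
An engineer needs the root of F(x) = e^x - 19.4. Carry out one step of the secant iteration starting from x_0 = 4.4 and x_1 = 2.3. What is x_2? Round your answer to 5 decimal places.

2.57693

F(4.4) = 62.0508687, F(2.3) = -9.4258175
x_2 = 2.3000000 − (-9.4258175)·(2.3000000 − 4.4000000) / (-9.4258175 − 62.0508687) = 2.3000000 − (19.7942168)/(-71.4766862) = 2.5769325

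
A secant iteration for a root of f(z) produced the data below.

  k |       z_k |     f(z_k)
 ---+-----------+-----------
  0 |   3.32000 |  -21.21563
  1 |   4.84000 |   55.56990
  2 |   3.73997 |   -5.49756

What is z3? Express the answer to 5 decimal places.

3.83900

z3 = 3.73997 − (-5.49756)·(3.73997 − 4.84000) / (-5.49756 − 55.56990)
   = 3.73997 − (6.0474809)/(-61.0674600) = 3.8389995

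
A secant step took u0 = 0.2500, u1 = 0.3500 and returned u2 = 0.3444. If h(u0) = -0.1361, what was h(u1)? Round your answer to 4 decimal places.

0.0081

The secant line through (0.2500, -0.1361) and (0.3500, h(u1)) crosses zero at u2 = 0.3444.
So (0.2500, -0.1361), (0.3500, h(u1)), (0.3444, 0) are collinear:
h(u1) = -0.1361 · (0.3500 − 0.3444) / (0.2500 − 0.3444) = -0.1361 · (0.005600)/(-0.094400) = 0.008074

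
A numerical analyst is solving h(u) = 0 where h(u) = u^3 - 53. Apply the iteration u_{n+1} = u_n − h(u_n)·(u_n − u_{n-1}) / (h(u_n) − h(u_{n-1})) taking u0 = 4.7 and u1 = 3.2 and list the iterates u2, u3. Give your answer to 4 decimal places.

3.6271, 3.7780

h(4.7) = 50.823000, h(3.2) = -20.232000
u2 = 3.200000 − (-20.232000)·(3.200000 − 4.700000) / (-20.232000 − 50.823000) = 3.200000 − (30.348000)/(-71.055000) = 3.627106
h(3.627106) = -5.282173
u3 = 3.627106 − (-5.282173)·(3.627106 − 3.200000) / (-5.282173 − (-20.232000)) = 3.627106 − (-2.256047)/(14.949827) = 3.778014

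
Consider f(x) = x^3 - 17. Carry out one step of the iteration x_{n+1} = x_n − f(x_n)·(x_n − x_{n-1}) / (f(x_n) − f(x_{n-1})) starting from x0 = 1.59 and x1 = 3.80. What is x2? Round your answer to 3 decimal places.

f(1.59) = -12.98032, f(3.80) = 37.87200
x2 = 3.80000 − 37.87200·(3.80000 − 1.59000) / (37.87200 − (-12.98032)) = 3.80000 − (83.69712)/(50.85232) = 2.15411

2.154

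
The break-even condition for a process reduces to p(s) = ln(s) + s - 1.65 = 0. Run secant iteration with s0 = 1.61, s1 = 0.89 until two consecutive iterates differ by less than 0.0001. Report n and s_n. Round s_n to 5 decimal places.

p(1.61) = 0.4362342, p(0.89) = -0.8765338
s2 = 0.8900000 − (-0.8765338)·(-0.7200000)/(-1.3127680) = 1.3707432;  |Δ| = 0.4807432
p(1.3707432) = 0.0360964
s3 = 1.3707432 − 0.0360964·(0.4807432)/(0.9126302) = 1.3517289;  |Δ| = 0.0190144
p(1.3517289) = 0.0031133
s4 = 1.3517289 − 0.0031133·(-0.0190144)/(-0.0329830) = 1.3499341;  |Δ| = 0.0017948
p(1.3499341) = -0.0000101
s5 = 1.3499341 − (-0.0000101)·(-0.0017948)/(-0.0031235) = 1.3499399;  |Δ| = 0.0000058
|s5 − s4| = 0.0000058 < 0.0001

n = 5, s_n = 1.34994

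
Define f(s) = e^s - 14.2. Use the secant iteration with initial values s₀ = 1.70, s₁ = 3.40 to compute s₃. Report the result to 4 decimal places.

2.5346

f(1.70) = -8.726053, f(3.40) = 15.764100
s₂ = 3.400000 − 15.764100·(3.400000 − 1.700000) / (15.764100 − (-8.726053)) = 3.400000 − (26.798970)/(24.490153) = 2.305725
f(2.305725) = -4.168555
s₃ = 2.305725 − (-4.168555)·(2.305725 − 3.400000) / (-4.168555 − 15.764100) = 2.305725 − (4.561547)/(-19.932655) = 2.534573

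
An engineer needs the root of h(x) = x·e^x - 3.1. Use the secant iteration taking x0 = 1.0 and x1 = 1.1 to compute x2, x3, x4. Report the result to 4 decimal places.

h(1.0) = -0.381718, h(1.1) = 0.204583
x2 = 1.100000 − 0.204583·(1.100000 − 1.000000) / (0.204583 − (-0.381718)) = 1.100000 − (0.020458)/(0.586301) = 1.065106
h(1.065106) = -0.009970
x3 = 1.065106 − (-0.009970)·(1.065106 − 1.100000) / (-0.009970 − 0.204583) = 1.065106 − (0.000348)/(-0.214553) = 1.066728
h(1.066728) = -0.000244
x4 = 1.066728 − (-0.000244)·(1.066728 − 1.065106) / (-0.000244 − (-0.009970)) = 1.066728 − (0.000000)/(0.009726) = 1.066768

1.0651, 1.0667, 1.0668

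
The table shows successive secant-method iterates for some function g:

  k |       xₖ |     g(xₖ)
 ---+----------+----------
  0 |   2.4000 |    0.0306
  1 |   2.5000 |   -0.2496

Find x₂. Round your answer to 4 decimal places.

2.4109

x₂ = 2.5000 − (-0.2496)·(2.5000 − 2.4000) / (-0.2496 − 0.0306)
   = 2.5000 − (-0.024960)/(-0.280200) = 2.410921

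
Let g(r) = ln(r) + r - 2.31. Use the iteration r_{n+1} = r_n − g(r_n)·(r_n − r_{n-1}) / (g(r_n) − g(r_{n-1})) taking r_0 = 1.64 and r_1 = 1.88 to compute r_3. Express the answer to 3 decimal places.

g(1.64) = -0.17530, g(1.88) = 0.20127
r_2 = 1.88000 − 0.20127·(1.88000 − 1.64000) / (0.20127 − (-0.17530)) = 1.88000 − (0.04831)/(0.37658) = 1.75173
g(1.75173) = 0.00233
r_3 = 1.75173 − 0.00233·(1.75173 − 1.88000) / (0.00233 − 0.20127) = 1.75173 − (-0.00030)/(-0.19895) = 1.75023

1.750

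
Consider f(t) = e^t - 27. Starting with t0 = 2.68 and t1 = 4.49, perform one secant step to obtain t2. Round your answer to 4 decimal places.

2.9815

f(2.68) = -12.414907, f(4.49) = 62.121446
t2 = 4.490000 − 62.121446·(4.490000 − 2.680000) / (62.121446 − (-12.414907)) = 4.490000 − (112.439817)/(74.536353) = 2.981477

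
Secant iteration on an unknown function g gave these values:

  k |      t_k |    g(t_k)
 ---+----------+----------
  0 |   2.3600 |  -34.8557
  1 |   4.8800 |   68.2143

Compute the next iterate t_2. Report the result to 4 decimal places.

3.2122

t_2 = 4.8800 − 68.2143·(4.8800 − 2.3600) / (68.2143 − (-34.8557))
   = 4.8800 − (171.900036)/(103.070000) = 3.212201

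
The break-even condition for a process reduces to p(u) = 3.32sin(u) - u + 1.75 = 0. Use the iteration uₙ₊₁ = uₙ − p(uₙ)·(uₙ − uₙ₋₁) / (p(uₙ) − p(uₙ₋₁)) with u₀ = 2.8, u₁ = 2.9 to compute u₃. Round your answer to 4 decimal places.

p(2.8) = 0.062161, p(2.9) = -0.355692
u₂ = 2.900000 − (-0.355692)·(2.900000 − 2.800000) / (-0.355692 − 0.062161) = 2.900000 − (-0.035569)/(-0.417853) = 2.814876
p(2.814876) = 0.000628
u₃ = 2.814876 − 0.000628·(2.814876 − 2.900000) / (0.000628 − (-0.355692)) = 2.814876 − (-0.000053)/(0.356320) = 2.815026

2.8150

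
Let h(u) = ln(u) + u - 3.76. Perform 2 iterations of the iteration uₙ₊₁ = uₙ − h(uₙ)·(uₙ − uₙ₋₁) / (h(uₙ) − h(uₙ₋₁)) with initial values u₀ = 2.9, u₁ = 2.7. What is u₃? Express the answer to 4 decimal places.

2.7488

h(2.9) = 0.204711, h(2.7) = -0.066748
u₂ = 2.700000 − (-0.066748)·(2.700000 − 2.900000) / (-0.066748 − 0.204711) = 2.700000 − (0.013350)/(-0.271459) = 2.749177
h(2.749177) = 0.000479
u₃ = 2.749177 − 0.000479·(2.749177 − 2.700000) / (0.000479 − (-0.066748)) = 2.749177 − (0.000024)/(0.067227) = 2.748827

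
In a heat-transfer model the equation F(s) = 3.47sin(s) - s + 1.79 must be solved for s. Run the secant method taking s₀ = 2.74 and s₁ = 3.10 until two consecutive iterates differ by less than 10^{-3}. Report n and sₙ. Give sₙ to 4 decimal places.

F(2.74) = 0.406370, F(3.10) = -1.165715
s₂ = 3.100000 − (-1.165715)·(0.360000)/(-1.572085) = 2.833057;  |Δ| = 0.266943
F(2.833057) = 0.010657
s₃ = 2.833057 − 0.010657·(-0.266943)/(1.176372) = 2.835475;  |Δ| = 0.002418
F(2.835475) = 0.000240
s₄ = 2.835475 − 0.000240·(0.002418)/(-0.010417) = 2.835531;  |Δ| = 0.000056
|s₄ − s₃| = 0.000056 < 10^{-3}

n = 4, sₙ = 2.8355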